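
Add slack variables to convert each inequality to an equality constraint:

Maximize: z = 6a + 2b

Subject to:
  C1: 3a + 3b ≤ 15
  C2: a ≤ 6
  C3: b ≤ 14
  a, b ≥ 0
max z = 6a + 2b

s.t.
  3a + 3b + s1 = 15
  a + s2 = 6
  b + s3 = 14
  a, b, s1, s2, s3 ≥ 0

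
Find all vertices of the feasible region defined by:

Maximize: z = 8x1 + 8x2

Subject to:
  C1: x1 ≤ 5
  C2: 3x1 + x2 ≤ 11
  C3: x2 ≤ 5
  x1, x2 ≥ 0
Each vertex is the intersection of two constraint boundaries that also satisfies all remaining constraints:
  x1 = 0 and x2 = 0 → (0, 0)
  3x1 + x2 = 11 and x2 = 0 → (3.667, 0)
  3x1 + x2 = 11 and x2 = 5 → (2, 5)
  x2 = 5 and x1 = 0 → (0, 5)

Vertices: (0, 0), (3.667, 0), (2, 5), (0, 5)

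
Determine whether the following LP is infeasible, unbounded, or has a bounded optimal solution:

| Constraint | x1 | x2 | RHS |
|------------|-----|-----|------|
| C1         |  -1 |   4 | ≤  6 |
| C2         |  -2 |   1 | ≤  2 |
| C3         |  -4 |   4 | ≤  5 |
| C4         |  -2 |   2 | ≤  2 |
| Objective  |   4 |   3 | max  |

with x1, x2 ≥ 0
Feasible point: (0, 0) satisfies every constraint, so the LP is feasible.
Direction d = (1, 0): for each constraint row a, a·d ≤ 0 —
  (-1)(1) + (4)(0) = -1 ≤ 0
  (-2)(1) + (1)(0) = -2 ≤ 0
  (-4)(1) + (4)(0) = -4 ≤ 0
  (-2)(1) + (2)(0) = -2 ≤ 0
and d ≥ 0, so (0, 0) + t·d stays feasible for every t ≥ 0. Along this ray z = 4x1 + 3x2 changes by 4 per unit t, so z → +∞.

Unbounded — the objective can increase without bound over the feasible region.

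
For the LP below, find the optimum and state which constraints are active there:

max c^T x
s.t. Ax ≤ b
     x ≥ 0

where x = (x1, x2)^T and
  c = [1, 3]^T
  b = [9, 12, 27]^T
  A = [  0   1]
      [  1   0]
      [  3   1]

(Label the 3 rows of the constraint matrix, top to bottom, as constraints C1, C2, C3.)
Optimal: x1 = 6, x2 = 9
Binding: C1, C3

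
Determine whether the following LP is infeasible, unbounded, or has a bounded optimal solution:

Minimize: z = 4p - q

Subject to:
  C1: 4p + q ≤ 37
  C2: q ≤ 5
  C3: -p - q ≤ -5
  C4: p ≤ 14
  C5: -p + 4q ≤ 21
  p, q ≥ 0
The point (0, 5) satisfies every constraint, so the LP is feasible; the constraints give p ≤ 14 and q ≤ 5, which with p, q ≥ 0 keep the feasible region inside a bounded box. A feasible, bounded LP attains a finite optimum at a vertex.

Evaluating z = 4p - q at each vertex:
  (5, 0): z = 20
  (9.25, 0): z = 37
  (8, 5): z = 27
  (0, 5): z = -5

Feasible with finite optimum z* = -5 at (0, 5).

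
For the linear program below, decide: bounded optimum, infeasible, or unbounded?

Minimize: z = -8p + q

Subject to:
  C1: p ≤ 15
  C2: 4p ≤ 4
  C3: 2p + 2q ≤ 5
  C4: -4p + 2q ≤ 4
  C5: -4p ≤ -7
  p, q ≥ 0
C2 requires 4p ≤ 4, while C5 (-4p ≤ -7) is equivalent to 4p ≥ 7. Together they would need 7 ≤ 4p ≤ 4, which is impossible since 7 > 4. No point satisfies all constraints.

The feasible region is empty; the LP is infeasible.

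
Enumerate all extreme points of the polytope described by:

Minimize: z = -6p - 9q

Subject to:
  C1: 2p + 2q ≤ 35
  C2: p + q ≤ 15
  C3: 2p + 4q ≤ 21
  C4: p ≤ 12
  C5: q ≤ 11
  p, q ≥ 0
Each vertex is the intersection of two constraint boundaries that also satisfies all remaining constraints:
  p = 0 and q = 0 → (0, 0)
  2p + 4q = 21 and q = 0 → (10.5, 0)
  2p + 4q = 21 and p = 0 → (0, 5.25)

Vertices: (0, 0), (10.5, 0), (0, 5.25)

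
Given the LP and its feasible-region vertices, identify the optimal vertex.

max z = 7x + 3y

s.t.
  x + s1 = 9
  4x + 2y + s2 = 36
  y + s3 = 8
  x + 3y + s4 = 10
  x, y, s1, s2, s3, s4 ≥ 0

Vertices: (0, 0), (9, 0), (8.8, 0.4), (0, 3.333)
(9, 0) with z = 63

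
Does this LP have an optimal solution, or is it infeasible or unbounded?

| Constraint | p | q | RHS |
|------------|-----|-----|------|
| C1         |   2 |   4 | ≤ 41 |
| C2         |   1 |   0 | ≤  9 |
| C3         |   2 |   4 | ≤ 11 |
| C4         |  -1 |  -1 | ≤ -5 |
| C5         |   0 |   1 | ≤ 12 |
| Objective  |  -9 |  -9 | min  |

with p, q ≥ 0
The point (5.5, 0) satisfies every constraint, so the LP is feasible; the constraints give p ≤ 9 and q ≤ 12, which with p, q ≥ 0 keep the feasible region inside a bounded box. A feasible, bounded LP attains a finite optimum at a vertex.

Bounded optimum: z* = -49.5 at (5.5, 0).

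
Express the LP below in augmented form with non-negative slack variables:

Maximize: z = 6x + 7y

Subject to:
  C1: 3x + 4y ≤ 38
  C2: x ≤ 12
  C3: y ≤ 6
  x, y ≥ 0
max z = 6x + 7y

s.t.
  3x + 4y + s1 = 38
  x + s2 = 12
  y + s3 = 6
  x, y, s1, s2, s3 ≥ 0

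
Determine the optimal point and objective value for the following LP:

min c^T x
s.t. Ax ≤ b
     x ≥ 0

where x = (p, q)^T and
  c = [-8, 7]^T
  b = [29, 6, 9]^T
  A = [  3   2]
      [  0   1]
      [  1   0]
Each vertex is the intersection of two constraint boundaries that also satisfies all remaining constraints:
  p = 0 and q = 0 → (0, 0)
  p = 9 and q = 0 → (9, 0)
  3p + 2q = 29 and p = 9 → (9, 1)
  3p + 2q = 29 and q = 6 → (5.667, 6)
  q = 6 and p = 0 → (0, 6)

Evaluating z = -8p + 7q at each vertex:
  (0, 0): z = 0
  (9, 0): z = -72
  (9, 1): z = -65
  (5.667, 6): z = -3.333
  (0, 6): z = 42

The minimum is at (9, 0) with z = -72.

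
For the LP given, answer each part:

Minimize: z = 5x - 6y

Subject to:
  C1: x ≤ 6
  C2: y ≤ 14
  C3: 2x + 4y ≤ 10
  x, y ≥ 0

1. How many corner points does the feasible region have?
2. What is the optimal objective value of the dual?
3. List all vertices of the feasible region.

1. 3
2. -15 (by strong duality, equal to the primal optimum)
3. (0, 0), (5, 0), (0, 2.5)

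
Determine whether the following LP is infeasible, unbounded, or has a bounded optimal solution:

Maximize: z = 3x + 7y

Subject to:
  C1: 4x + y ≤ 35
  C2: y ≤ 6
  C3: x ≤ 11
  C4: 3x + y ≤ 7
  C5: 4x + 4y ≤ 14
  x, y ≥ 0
The point (0, 3.5) satisfies every constraint, so the LP is feasible; the constraints give x ≤ 11 and y ≤ 6, which with x, y ≥ 0 keep the feasible region inside a bounded box. A feasible, bounded LP attains a finite optimum at a vertex.

Bounded optimum: z* = 24.5 at (0, 3.5).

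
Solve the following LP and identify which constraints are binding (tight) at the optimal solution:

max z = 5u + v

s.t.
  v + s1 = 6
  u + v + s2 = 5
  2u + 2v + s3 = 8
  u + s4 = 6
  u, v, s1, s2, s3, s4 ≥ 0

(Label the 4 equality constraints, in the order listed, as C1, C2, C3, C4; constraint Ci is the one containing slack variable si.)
Optimal: u = 4, v = 0
Slack at optimum:
  C1: slack = 6
  C2: slack = 1
  C3: slack = 0 (binding)
  C4: slack = 2
  u ≥ 0: u = 4
  v ≥ 0: v = 0 (binding)
Binding constraints: C3, v ≥ 0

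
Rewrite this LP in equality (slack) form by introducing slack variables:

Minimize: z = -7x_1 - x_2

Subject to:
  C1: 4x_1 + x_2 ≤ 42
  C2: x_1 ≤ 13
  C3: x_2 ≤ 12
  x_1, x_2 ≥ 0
min z = -7x_1 - x_2

s.t.
  4x_1 + x_2 + s1 = 42
  x_1 + s2 = 13
  x_2 + s3 = 12
  x_1, x_2, s1, s2, s3 ≥ 0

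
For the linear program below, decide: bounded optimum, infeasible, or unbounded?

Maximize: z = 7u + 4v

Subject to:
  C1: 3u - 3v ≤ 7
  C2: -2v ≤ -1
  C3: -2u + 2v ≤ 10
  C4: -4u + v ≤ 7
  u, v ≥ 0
Feasible point: (0, 1) satisfies every constraint, so the LP is feasible.
Direction d = (1, 1): for each constraint row a, a·d ≤ 0 —
  (3)(1) + (-3)(1) = 0 ≤ 0
  (0)(1) + (-2)(1) = -2 ≤ 0
  (-2)(1) + (2)(1) = 0 ≤ 0
  (-4)(1) + (1)(1) = -3 ≤ 0
and d ≥ 0, so (0, 1) + t·d stays feasible for every t ≥ 0. Along this ray z = 7u + 4v changes by 11 per unit t, so z → +∞.

The LP is unbounded; z can be made arbitrarily large.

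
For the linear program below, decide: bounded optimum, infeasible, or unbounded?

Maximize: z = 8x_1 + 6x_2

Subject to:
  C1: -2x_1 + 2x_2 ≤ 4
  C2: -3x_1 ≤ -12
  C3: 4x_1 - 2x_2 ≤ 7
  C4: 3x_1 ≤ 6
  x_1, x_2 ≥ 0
C4 requires 3x_1 ≤ 6, while C2 (-3x_1 ≤ -12) is equivalent to 3x_1 ≥ 12. Together they would need 12 ≤ 3x_1 ≤ 6, which is impossible since 12 > 6. No point satisfies all constraints.

The feasible region is empty; the LP is infeasible.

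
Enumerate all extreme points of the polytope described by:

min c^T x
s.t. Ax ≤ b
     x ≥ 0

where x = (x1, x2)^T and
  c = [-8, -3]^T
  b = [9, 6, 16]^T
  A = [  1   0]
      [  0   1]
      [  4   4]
Each vertex is the intersection of two constraint boundaries that also satisfies all remaining constraints:
  x1 = 0 and x2 = 0 → (0, 0)
  4x1 + 4x2 = 16 and x2 = 0 → (4, 0)
  4x1 + 4x2 = 16 and x1 = 0 → (0, 4)

Vertices: (0, 0), (4, 0), (0, 4)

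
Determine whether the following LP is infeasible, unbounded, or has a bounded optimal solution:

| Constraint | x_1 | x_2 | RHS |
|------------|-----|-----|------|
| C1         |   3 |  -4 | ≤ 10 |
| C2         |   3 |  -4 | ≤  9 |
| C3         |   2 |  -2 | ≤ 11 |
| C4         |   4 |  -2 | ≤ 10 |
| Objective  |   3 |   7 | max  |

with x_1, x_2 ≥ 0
Feasible point: (0, 0) satisfies every constraint, so the LP is feasible.
Direction d = (0, 1): for each constraint row a, a·d ≤ 0 —
  (3)(0) + (-4)(1) = -4 ≤ 0
  (3)(0) + (-4)(1) = -4 ≤ 0
  (2)(0) + (-2)(1) = -2 ≤ 0
  (4)(0) + (-2)(1) = -2 ≤ 0
and d ≥ 0, so (0, 0) + t·d stays feasible for every t ≥ 0. Along this ray z = 3x_1 + 7x_2 changes by 7 per unit t, so z → +∞.

Unbounded: there is a feasible ray along which z → +∞.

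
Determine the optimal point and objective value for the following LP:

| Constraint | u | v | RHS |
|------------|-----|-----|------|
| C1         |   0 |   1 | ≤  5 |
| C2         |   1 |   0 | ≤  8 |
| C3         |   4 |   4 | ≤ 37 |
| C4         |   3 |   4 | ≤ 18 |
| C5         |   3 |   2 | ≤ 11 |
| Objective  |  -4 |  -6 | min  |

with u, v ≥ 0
u = 0, v = 4.5, z = -27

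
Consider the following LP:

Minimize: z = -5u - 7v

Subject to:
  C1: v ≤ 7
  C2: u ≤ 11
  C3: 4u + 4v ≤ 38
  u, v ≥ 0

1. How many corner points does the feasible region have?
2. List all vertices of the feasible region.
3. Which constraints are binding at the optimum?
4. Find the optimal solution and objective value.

1. 4
2. (0, 0), (9.5, 0), (2.5, 7), (0, 7)
3. C1, C3
4. u = 2.5, v = 7, z = -61.5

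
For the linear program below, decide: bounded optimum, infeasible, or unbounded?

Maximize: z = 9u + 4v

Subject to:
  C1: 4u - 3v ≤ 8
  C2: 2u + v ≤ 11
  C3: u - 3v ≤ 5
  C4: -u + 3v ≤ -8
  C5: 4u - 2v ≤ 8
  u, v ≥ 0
C3 requires u - 3v ≤ 5, while C4 (-u + 3v ≤ -8) is equivalent to u - 3v ≥ 8. Together they would need 8 ≤ u - 3v ≤ 5, which is impossible since 8 > 5. No point satisfies all constraints.

Infeasible — the constraint set is empty.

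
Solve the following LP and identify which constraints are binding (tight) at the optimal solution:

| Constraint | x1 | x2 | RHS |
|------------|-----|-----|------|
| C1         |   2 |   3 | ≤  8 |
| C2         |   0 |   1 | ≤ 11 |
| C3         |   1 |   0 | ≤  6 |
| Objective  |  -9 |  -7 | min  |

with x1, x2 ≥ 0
Optimal: x1 = 4, x2 = 0
Slack at optimum:
  C1: slack = 0 (binding)
  C2: slack = 11
  C3: slack = 2
  x1 ≥ 0: x1 = 4
  x2 ≥ 0: x2 = 0 (binding)
Binding constraints: C1, x2 ≥ 0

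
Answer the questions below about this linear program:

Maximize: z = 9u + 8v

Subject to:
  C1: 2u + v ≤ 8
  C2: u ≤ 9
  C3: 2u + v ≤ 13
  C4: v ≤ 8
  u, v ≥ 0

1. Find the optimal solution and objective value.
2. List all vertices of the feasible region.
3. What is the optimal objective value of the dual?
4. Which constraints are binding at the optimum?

1. u = 0, v = 8, z = 64
2. (0, 0), (4, 0), (0, 8)
3. 64 (by strong duality, equal to the primal optimum)
4. C1, C4, u ≥ 0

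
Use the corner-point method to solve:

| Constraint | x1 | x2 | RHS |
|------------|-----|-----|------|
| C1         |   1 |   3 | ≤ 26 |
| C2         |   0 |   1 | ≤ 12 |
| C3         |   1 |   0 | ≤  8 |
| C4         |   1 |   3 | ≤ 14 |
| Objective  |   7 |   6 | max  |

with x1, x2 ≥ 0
Each vertex is the intersection of two constraint boundaries that also satisfies all remaining constraints:
  x1 = 0 and x2 = 0 → (0, 0)
  x1 = 8 and x2 = 0 → (8, 0)
  x1 = 8 and x1 + 3x2 = 14 → (8, 2)
  x1 + 3x2 = 14 and x1 = 0 → (0, 4.667)

Evaluating z = 7x1 + 6x2 at each vertex:
  (0, 0): z = 0
  (8, 0): z = 56
  (8, 2): z = 68
  (0, 4.667): z = 28

The maximum is at (8, 2) with z = 68.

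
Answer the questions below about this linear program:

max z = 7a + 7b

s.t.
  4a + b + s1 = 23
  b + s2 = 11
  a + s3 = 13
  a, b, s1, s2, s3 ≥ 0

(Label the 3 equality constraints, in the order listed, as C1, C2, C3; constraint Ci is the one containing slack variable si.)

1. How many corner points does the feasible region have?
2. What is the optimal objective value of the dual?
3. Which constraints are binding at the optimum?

1. 4
2. 98 (by strong duality, equal to the primal optimum)
3. C1, C2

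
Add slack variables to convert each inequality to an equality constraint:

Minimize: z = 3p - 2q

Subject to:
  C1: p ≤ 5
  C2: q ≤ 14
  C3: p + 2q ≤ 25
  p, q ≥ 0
min z = 3p - 2q

s.t.
  p + s1 = 5
  q + s2 = 14
  p + 2q + s3 = 25
  p, q, s1, s2, s3 ≥ 0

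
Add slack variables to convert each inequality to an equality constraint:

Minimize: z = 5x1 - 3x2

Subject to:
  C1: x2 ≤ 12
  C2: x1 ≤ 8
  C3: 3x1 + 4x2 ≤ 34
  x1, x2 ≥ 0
min z = 5x1 - 3x2

s.t.
  x2 + s1 = 12
  x1 + s2 = 8
  3x1 + 4x2 + s3 = 34
  x1, x2, s1, s2, s3 ≥ 0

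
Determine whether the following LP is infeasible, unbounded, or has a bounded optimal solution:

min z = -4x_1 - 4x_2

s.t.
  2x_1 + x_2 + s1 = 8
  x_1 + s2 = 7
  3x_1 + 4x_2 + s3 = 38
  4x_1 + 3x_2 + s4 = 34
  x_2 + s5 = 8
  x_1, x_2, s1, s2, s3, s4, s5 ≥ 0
The point (0, 8) satisfies every constraint, so the LP is feasible; the constraints give x_1 ≤ 7 and x_2 ≤ 8, which with x_1, x_2 ≥ 0 keep the feasible region inside a bounded box. A feasible, bounded LP attains a finite optimum at a vertex.

Evaluating z = -4x_1 - 4x_2 at each vertex:
  (0, 0): z = 0
  (4, 0): z = -16
  (0, 8): z = -32

The LP has an optimal solution: (0, 8) with z = -32.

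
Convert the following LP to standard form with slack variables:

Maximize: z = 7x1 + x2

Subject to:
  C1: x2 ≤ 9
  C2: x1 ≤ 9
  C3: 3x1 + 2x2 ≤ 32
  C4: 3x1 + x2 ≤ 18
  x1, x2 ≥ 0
max z = 7x1 + x2

s.t.
  x2 + s1 = 9
  x1 + s2 = 9
  3x1 + 2x2 + s3 = 32
  3x1 + x2 + s4 = 18
  x1, x2, s1, s2, s3, s4 ≥ 0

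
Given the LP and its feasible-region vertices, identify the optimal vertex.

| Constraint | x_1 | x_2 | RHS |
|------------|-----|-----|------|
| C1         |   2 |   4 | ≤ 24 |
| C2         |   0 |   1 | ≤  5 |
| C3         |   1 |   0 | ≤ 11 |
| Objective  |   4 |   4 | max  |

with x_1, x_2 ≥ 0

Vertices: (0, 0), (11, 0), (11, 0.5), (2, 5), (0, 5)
(11, 0.5) with z = 46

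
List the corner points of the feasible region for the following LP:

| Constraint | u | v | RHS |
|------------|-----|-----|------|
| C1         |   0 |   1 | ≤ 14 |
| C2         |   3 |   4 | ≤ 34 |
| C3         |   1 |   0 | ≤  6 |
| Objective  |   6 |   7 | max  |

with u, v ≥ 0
Each vertex is the intersection of two constraint boundaries that also satisfies all remaining constraints:
  u = 0 and v = 0 → (0, 0)
  u = 6 and v = 0 → (6, 0)
  3u + 4v = 34 and u = 6 → (6, 4)
  3u + 4v = 34 and u = 0 → (0, 8.5)

Vertices: (0, 0), (6, 0), (6, 4), (0, 8.5)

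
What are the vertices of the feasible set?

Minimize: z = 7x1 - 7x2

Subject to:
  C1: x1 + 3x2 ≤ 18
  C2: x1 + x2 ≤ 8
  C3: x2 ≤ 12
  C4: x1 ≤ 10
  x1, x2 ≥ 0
Each vertex is the intersection of two constraint boundaries that also satisfies all remaining constraints:
  x1 = 0 and x2 = 0 → (0, 0)
  x1 + x2 = 8 and x2 = 0 → (8, 0)
  x1 + 3x2 = 18 and x1 + x2 = 8 → (3, 5)
  x1 + 3x2 = 18 and x1 = 0 → (0, 6)

Vertices: (0, 0), (8, 0), (3, 5), (0, 6)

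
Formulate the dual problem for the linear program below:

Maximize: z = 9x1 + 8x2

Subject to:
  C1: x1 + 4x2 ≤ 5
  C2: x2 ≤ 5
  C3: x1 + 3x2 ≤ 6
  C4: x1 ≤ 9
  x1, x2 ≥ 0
Minimize: z = 5y1 + 5y2 + 6y3 + 9y4

Subject to:
  C1: -y1 - y3 - y4 ≤ -9
  C2: -4y1 - y2 - 3y3 ≤ -8
  y1, y2, y3, y4 ≥ 0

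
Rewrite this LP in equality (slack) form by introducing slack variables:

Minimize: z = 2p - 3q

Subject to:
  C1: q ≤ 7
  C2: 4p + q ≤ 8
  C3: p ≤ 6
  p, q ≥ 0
min z = 2p - 3q

s.t.
  q + s1 = 7
  4p + q + s2 = 8
  p + s3 = 6
  p, q, s1, s2, s3 ≥ 0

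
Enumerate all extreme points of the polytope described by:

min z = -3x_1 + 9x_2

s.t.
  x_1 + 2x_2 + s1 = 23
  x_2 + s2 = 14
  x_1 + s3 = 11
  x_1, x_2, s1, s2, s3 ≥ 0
Each vertex is the intersection of two constraint boundaries that also satisfies all remaining constraints:
  x_1 = 0 and x_2 = 0 → (0, 0)
  x_1 = 11 and x_2 = 0 → (11, 0)
  x_1 + 2x_2 = 23 and x_1 = 11 → (11, 6)
  x_1 + 2x_2 = 23 and x_1 = 0 → (0, 11.5)

Vertices: (0, 0), (11, 0), (11, 6), (0, 11.5)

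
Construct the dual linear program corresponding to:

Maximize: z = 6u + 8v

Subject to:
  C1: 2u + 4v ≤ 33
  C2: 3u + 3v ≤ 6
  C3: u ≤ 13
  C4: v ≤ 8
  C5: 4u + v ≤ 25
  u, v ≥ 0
Minimize: z = 33y1 + 6y2 + 13y3 + 8y4 + 25y5

Subject to:
  C1: -2y1 - 3y2 - y3 - 4y5 ≤ -6
  C2: -4y1 - 3y2 - y4 - y5 ≤ -8
  y1, y2, y3, y4, y5 ≥ 0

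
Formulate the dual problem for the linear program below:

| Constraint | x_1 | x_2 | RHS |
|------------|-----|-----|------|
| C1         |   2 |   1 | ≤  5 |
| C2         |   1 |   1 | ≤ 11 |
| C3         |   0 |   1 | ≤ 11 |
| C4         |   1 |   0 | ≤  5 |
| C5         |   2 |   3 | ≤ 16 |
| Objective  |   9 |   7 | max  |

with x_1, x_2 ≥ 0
Minimize: z = 5y1 + 11y2 + 11y3 + 5y4 + 16y5

Subject to:
  C1: -2y1 - y2 - y4 - 2y5 ≤ -9
  C2: -y1 - y2 - y3 - 3y5 ≤ -7
  y1, y2, y3, y4, y5 ≥ 0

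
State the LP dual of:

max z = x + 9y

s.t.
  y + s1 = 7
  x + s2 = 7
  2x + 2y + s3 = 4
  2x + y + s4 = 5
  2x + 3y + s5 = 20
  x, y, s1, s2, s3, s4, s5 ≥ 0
Minimize: z = 7y1 + 7y2 + 4y3 + 5y4 + 20y5

Subject to:
  C1: -y2 - 2y3 - 2y4 - 2y5 ≤ -1
  C2: -y1 - 2y3 - y4 - 3y5 ≤ -9
  y1, y2, y3, y4, y5 ≥ 0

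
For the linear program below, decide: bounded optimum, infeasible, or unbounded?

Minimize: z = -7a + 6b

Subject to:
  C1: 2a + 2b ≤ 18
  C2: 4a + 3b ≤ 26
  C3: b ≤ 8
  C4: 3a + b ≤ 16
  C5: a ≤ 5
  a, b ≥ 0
The point (5, 0) satisfies every constraint, so the LP is feasible; the constraints give a ≤ 5 and b ≤ 8, which with a, b ≥ 0 keep the feasible region inside a bounded box. A feasible, bounded LP attains a finite optimum at a vertex.

Evaluating z = -7a + 6b at each vertex:
  (0, 0): z = 0
  (5, 0): z = -35
  (5, 1): z = -29
  (4.4, 2.8): z = -14
  (0.5, 8): z = 44.5
  (0, 8): z = 48

Bounded optimum: z* = -35 at (5, 0).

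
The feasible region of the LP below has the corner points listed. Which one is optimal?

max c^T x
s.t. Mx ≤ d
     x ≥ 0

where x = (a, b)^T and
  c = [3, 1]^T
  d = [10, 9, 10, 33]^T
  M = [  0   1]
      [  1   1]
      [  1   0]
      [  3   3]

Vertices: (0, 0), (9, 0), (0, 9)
Evaluating z = 3a + b at each vertex:
  (0, 0): z = 0
  (9, 0): z = 27
  (0, 9): z = 9

The largest value is z = 27, attained at (9, 0).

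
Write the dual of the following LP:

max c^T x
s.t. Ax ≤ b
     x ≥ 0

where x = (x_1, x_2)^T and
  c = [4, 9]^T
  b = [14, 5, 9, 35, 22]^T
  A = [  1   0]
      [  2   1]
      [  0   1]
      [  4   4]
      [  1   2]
Minimize: z = 14y1 + 5y2 + 9y3 + 35y4 + 22y5

Subject to:
  C1: -y1 - 2y2 - 4y4 - y5 ≤ -4
  C2: -y2 - y3 - 4y4 - 2y5 ≤ -9
  y1, y2, y3, y4, y5 ≥ 0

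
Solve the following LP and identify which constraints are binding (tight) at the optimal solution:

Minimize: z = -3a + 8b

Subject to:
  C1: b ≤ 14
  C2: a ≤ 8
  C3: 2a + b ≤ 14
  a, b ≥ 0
Optimal: a = 7, b = 0
Binding: C3, b ≥ 0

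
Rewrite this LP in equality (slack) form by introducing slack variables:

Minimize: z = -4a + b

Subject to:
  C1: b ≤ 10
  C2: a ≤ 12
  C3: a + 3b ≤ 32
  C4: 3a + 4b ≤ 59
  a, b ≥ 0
min z = -4a + b

s.t.
  b + s1 = 10
  a + s2 = 12
  a + 3b + s3 = 32
  3a + 4b + s4 = 59
  a, b, s1, s2, s3, s4 ≥ 0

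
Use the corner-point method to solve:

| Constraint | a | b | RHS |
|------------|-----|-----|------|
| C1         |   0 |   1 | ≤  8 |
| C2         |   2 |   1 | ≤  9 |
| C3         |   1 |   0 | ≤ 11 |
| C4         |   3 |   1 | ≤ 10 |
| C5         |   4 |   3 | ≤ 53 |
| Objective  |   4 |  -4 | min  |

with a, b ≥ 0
Each vertex is the intersection of two constraint boundaries that also satisfies all remaining constraints:
  a = 0 and b = 0 → (0, 0)
  3a + b = 10 and b = 0 → (3.333, 0)
  2a + b = 9 and 3a + b = 10 → (1, 7)
  b = 8 and 2a + b = 9 → (0.5, 8)
  b = 8 and a = 0 → (0, 8)

Evaluating z = 4a - 4b at each vertex:
  (0, 0): z = 0
  (3.333, 0): z = 13.33
  (1, 7): z = -24
  (0.5, 8): z = -30
  (0, 8): z = -32

The minimum is at (0, 8) with z = -32.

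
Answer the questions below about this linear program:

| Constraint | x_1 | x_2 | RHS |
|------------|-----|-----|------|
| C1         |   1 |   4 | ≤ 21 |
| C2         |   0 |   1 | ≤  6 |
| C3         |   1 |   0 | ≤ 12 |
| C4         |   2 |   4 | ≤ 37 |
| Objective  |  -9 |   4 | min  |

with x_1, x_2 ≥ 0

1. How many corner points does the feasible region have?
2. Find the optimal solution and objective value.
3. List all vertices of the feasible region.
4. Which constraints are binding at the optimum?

1. 4
2. x_1 = 12, x_2 = 0, z = -108
3. (0, 0), (12, 0), (12, 2.25), (0, 5.25)
4. C3, x_2 ≥ 0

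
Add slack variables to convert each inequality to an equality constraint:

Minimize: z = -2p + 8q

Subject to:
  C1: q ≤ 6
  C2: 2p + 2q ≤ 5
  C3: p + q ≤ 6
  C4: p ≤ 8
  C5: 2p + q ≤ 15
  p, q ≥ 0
min z = -2p + 8q

s.t.
  q + s1 = 6
  2p + 2q + s2 = 5
  p + q + s3 = 6
  p + s4 = 8
  2p + q + s5 = 15
  p, q, s1, s2, s3, s4, s5 ≥ 0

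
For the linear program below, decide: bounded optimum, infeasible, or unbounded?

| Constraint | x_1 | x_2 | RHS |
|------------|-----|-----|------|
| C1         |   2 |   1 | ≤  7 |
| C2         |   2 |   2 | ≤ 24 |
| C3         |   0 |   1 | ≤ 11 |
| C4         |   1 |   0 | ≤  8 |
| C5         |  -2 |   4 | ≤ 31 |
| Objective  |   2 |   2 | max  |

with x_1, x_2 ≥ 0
The point (0, 7) satisfies every constraint, so the LP is feasible; the constraints give x_1 ≤ 8 and x_2 ≤ 11, which with x_1, x_2 ≥ 0 keep the feasible region inside a bounded box. A feasible, bounded LP attains a finite optimum at a vertex.

Bounded optimum: z* = 14 at (0, 7).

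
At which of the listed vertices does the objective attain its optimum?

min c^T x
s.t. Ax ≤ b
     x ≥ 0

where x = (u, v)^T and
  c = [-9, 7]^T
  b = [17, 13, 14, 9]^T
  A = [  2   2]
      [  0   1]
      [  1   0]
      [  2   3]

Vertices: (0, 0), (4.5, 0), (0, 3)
(4.5, 0) with z = -40.5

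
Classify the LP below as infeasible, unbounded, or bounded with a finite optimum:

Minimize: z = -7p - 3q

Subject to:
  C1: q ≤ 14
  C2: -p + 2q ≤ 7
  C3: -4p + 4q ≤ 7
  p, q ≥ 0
Feasible point: (0, 0) satisfies every constraint, so the LP is feasible.
Direction d = (1, 0): for each constraint row a, a·d ≤ 0 —
  (0)(1) + (1)(0) = 0 ≤ 0
  (-1)(1) + (2)(0) = -1 ≤ 0
  (-4)(1) + (4)(0) = -4 ≤ 0
and d ≥ 0, so (0, 0) + t·d stays feasible for every t ≥ 0. Along this ray z = -7p - 3q changes by -7 per unit t, so z → −∞.

Unbounded — the objective can decrease without bound over the feasible region.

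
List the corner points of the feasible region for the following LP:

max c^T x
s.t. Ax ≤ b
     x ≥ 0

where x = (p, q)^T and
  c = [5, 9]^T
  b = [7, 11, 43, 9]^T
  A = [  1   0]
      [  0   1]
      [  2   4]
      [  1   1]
Each vertex is the intersection of two constraint boundaries that also satisfies all remaining constraints:
  p = 0 and q = 0 → (0, 0)
  p = 7 and q = 0 → (7, 0)
  p = 7 and p + q = 9 → (7, 2)
  p + q = 9 and p = 0 → (0, 9)

Vertices: (0, 0), (7, 0), (7, 2), (0, 9)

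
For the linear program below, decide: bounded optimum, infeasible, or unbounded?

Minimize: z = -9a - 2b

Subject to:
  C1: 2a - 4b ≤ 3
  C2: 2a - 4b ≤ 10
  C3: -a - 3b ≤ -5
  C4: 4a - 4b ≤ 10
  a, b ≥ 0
Feasible point: (0, 2) satisfies every constraint, so the LP is feasible.
Direction d = (0, 1): for each constraint row a, a·d ≤ 0 —
  (2)(0) + (-4)(1) = -4 ≤ 0
  (2)(0) + (-4)(1) = -4 ≤ 0
  (-1)(0) + (-3)(1) = -3 ≤ 0
  (4)(0) + (-4)(1) = -4 ≤ 0
and d ≥ 0, so (0, 2) + t·d stays feasible for every t ≥ 0. Along this ray z = -9a - 2b changes by -2 per unit t, so z → −∞.

The LP is unbounded; z can be made arbitrarily small.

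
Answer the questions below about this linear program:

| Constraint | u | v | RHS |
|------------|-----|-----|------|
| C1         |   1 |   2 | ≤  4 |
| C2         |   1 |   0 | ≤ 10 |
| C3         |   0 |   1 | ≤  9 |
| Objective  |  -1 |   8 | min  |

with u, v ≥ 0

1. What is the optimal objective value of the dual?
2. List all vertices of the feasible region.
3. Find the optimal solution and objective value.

1. -4 (by strong duality, equal to the primal optimum)
2. (0, 0), (4, 0), (0, 2)
3. u = 4, v = 0, z = -4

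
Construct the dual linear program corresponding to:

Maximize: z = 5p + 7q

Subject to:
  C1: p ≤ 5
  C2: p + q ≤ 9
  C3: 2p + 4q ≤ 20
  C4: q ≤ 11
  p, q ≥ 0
Minimize: z = 5y1 + 9y2 + 20y3 + 11y4

Subject to:
  C1: -y1 - y2 - 2y3 ≤ -5
  C2: -y2 - 4y3 - y4 ≤ -7
  y1, y2, y3, y4 ≥ 0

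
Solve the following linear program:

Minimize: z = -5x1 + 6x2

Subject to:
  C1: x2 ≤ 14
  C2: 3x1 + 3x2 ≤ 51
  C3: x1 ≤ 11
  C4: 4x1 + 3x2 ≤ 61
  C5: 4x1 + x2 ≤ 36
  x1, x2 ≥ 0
Each vertex is the intersection of two constraint boundaries that also satisfies all remaining constraints:
  x1 = 0 and x2 = 0 → (0, 0)
  4x1 + x2 = 36 and x2 = 0 → (9, 0)
  3x1 + 3x2 = 51 and 4x1 + x2 = 36 → (6.333, 10.67)
  x2 = 14 and 3x1 + 3x2 = 51 → (3, 14)
  x2 = 14 and x1 = 0 → (0, 14)

Evaluating z = -5x1 + 6x2 at each vertex:
  (0, 0): z = 0
  (9, 0): z = -45
  (6.333, 10.67): z = 32.33
  (3, 14): z = 69
  (0, 14): z = 84

The minimum is at (9, 0) with z = -45.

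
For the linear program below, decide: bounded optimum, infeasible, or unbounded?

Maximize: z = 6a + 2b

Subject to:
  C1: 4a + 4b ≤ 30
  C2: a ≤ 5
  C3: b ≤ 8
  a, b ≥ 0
The point (5, 2.5) satisfies every constraint, so the LP is feasible; the constraints give a ≤ 5 and b ≤ 8, which with a, b ≥ 0 keep the feasible region inside a bounded box. A feasible, bounded LP attains a finite optimum at a vertex.

Evaluating z = 6a + 2b at each vertex:
  (0, 0): z = 0
  (5, 0): z = 30
  (5, 2.5): z = 35
  (0, 7.5): z = 15

The LP has an optimal solution: (5, 2.5) with z = 35.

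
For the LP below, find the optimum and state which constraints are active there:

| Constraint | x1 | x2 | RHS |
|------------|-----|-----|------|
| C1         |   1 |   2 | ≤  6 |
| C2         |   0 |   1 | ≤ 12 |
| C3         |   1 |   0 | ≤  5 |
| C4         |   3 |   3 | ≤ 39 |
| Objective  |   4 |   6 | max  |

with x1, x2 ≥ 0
Optimal: x1 = 5, x2 = 0.5
Binding: C1, C3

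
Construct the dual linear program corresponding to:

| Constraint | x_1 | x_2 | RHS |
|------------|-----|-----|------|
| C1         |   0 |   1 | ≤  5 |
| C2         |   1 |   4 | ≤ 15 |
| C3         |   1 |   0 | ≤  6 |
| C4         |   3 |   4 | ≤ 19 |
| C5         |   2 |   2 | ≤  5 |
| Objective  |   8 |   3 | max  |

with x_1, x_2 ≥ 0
Minimize: z = 5y1 + 15y2 + 6y3 + 19y4 + 5y5

Subject to:
  C1: -y2 - y3 - 3y4 - 2y5 ≤ -8
  C2: -y1 - 4y2 - 4y4 - 2y5 ≤ -3
  y1, y2, y3, y4, y5 ≥ 0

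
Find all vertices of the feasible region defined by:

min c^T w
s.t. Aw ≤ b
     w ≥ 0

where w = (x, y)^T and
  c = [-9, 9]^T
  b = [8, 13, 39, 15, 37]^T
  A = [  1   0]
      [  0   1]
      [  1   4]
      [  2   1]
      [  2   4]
Each vertex is the intersection of two constraint boundaries that also satisfies all remaining constraints:
  x = 0 and y = 0 → (0, 0)
  2x + y = 15 and y = 0 → (7.5, 0)
  2x + y = 15 and 2x + 4y = 37 → (3.833, 7.333)
  2x + 4y = 37 and x = 0 → (0, 9.25)

Vertices: (0, 0), (7.5, 0), (3.833, 7.333), (0, 9.25)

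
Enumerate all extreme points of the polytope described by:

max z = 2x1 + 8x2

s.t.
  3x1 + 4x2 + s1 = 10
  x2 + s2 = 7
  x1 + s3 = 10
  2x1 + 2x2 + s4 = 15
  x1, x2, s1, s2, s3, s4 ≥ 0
Each vertex is the intersection of two constraint boundaries that also satisfies all remaining constraints:
  x1 = 0 and x2 = 0 → (0, 0)
  3x1 + 4x2 = 10 and x2 = 0 → (3.333, 0)
  3x1 + 4x2 = 10 and x1 = 0 → (0, 2.5)

Vertices: (0, 0), (3.333, 0), (0, 2.5)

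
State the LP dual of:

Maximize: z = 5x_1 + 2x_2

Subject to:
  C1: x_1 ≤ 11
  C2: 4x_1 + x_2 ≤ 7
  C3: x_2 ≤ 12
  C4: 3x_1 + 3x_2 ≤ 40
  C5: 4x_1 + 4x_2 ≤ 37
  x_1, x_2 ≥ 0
Minimize: z = 11y1 + 7y2 + 12y3 + 40y4 + 37y5

Subject to:
  C1: -y1 - 4y2 - 3y4 - 4y5 ≤ -5
  C2: -y2 - y3 - 3y4 - 4y5 ≤ -2
  y1, y2, y3, y4, y5 ≥ 0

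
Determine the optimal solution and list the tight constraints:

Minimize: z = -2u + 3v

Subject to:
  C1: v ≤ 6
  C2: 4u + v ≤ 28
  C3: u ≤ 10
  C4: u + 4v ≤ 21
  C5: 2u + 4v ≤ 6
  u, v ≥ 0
Optimal: u = 3, v = 0
Binding: C5, v ≥ 0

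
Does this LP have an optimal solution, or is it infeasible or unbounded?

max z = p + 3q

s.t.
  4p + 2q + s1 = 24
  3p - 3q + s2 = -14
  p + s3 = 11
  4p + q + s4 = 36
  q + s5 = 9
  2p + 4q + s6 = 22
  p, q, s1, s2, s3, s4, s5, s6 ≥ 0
The point (0, 5.5) satisfies every constraint, so the LP is feasible; the constraints give p ≤ 11 and q ≤ 9, which with p, q ≥ 0 keep the feasible region inside a bounded box. A feasible, bounded LP attains a finite optimum at a vertex.

Bounded optimum: z* = 16.5 at (0, 5.5).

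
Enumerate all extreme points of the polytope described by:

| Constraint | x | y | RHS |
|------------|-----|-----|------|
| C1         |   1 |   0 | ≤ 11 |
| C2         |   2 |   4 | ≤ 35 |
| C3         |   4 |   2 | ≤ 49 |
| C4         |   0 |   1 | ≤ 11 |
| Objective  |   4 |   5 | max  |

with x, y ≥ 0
Each vertex is the intersection of two constraint boundaries that also satisfies all remaining constraints:
  x = 0 and y = 0 → (0, 0)
  x = 11 and y = 0 → (11, 0)
  x = 11 and 4x + 2y = 49 → (11, 2.5)
  2x + 4y = 35 and 4x + 2y = 49 → (10.5, 3.5)
  2x + 4y = 35 and x = 0 → (0, 8.75)

Vertices: (0, 0), (11, 0), (11, 2.5), (10.5, 3.5), (0, 8.75)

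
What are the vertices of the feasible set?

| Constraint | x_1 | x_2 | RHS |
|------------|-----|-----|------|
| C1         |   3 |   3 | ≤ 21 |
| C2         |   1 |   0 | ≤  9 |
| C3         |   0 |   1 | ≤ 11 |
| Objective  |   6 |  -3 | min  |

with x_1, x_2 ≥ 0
Each vertex is the intersection of two constraint boundaries that also satisfies all remaining constraints:
  x_1 = 0 and x_2 = 0 → (0, 0)
  3x_1 + 3x_2 = 21 and x_2 = 0 → (7, 0)
  3x_1 + 3x_2 = 21 and x_1 = 0 → (0, 7)

Vertices: (0, 0), (7, 0), (0, 7)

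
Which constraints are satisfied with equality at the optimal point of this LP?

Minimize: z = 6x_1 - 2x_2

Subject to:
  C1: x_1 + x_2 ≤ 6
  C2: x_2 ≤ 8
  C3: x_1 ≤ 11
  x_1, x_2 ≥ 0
Optimal: x_1 = 0, x_2 = 6
Slack at optimum:
  C1: slack = 0 (binding)
  C2: slack = 2
  C3: slack = 11
  x_1 ≥ 0: x_1 = 0 (binding)
  x_2 ≥ 0: x_2 = 6
Binding constraints: C1, x_1 ≥ 0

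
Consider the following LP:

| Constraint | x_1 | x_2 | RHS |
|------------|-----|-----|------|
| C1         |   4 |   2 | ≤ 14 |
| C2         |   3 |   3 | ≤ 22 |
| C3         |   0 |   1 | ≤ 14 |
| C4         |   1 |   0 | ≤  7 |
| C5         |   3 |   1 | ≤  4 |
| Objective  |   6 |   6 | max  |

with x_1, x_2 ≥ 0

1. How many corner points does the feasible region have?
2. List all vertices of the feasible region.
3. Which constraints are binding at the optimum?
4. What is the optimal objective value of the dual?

1. 3
2. (0, 0), (1.333, 0), (0, 4)
3. C5, x_1 ≥ 0
4. 24 (by strong duality, equal to the primal optimum)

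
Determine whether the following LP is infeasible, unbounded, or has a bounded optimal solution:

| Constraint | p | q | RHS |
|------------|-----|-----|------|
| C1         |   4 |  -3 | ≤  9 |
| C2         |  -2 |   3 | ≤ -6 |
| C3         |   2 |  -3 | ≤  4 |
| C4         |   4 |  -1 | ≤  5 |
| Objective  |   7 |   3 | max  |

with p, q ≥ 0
C3 requires 2p - 3q ≤ 4, while C2 (-2p + 3q ≤ -6) is equivalent to 2p - 3q ≥ 6. Together they would need 6 ≤ 2p - 3q ≤ 4, which is impossible since 6 > 4. No point satisfies all constraints.

The feasible region is empty; the LP is infeasible.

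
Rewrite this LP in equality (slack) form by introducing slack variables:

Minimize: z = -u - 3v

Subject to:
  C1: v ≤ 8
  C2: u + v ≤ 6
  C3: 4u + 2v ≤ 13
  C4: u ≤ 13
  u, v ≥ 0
min z = -u - 3v

s.t.
  v + s1 = 8
  u + v + s2 = 6
  4u + 2v + s3 = 13
  u + s4 = 13
  u, v, s1, s2, s3, s4 ≥ 0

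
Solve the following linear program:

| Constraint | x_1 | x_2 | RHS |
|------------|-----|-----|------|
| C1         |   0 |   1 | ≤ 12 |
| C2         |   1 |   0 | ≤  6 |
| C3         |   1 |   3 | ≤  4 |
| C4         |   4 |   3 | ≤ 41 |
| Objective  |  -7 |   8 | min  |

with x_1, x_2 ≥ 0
Each vertex is the intersection of two constraint boundaries that also satisfies all remaining constraints:
  x_1 = 0 and x_2 = 0 → (0, 0)
  x_1 + 3x_2 = 4 and x_2 = 0 → (4, 0)
  x_1 + 3x_2 = 4 and x_1 = 0 → (0, 1.333)

Evaluating z = -7x_1 + 8x_2 at each vertex:
  (0, 0): z = 0
  (4, 0): z = -28
  (0, 1.333): z = 10.67

The minimum is at (4, 0) with z = -28.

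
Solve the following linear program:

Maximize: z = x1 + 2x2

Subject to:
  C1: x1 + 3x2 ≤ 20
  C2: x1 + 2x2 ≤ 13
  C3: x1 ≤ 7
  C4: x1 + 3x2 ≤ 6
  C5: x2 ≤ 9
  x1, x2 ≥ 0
Each vertex is the intersection of two constraint boundaries that also satisfies all remaining constraints:
  x1 = 0 and x2 = 0 → (0, 0)
  x1 + 3x2 = 6 and x2 = 0 → (6, 0)
  x1 + 3x2 = 6 and x1 = 0 → (0, 2)

Evaluating z = x1 + 2x2 at each vertex:
  (0, 0): z = 0
  (6, 0): z = 6
  (0, 2): z = 4

The maximum is at (6, 0) with z = 6.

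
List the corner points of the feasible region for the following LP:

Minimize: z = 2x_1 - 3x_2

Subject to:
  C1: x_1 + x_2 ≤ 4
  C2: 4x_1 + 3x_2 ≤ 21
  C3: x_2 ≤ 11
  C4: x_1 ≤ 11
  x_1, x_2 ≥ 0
Each vertex is the intersection of two constraint boundaries that also satisfies all remaining constraints:
  x_1 = 0 and x_2 = 0 → (0, 0)
  x_1 + x_2 = 4 and x_2 = 0 → (4, 0)
  x_1 + x_2 = 4 and x_1 = 0 → (0, 4)

Vertices: (0, 0), (4, 0), (0, 4)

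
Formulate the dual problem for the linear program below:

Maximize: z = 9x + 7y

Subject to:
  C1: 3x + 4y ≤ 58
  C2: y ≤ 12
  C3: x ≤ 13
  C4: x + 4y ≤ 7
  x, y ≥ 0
Minimize: z = 58y1 + 12y2 + 13y3 + 7y4

Subject to:
  C1: -3y1 - y3 - y4 ≤ -9
  C2: -4y1 - y2 - 4y4 ≤ -7
  y1, y2, y3, y4 ≥ 0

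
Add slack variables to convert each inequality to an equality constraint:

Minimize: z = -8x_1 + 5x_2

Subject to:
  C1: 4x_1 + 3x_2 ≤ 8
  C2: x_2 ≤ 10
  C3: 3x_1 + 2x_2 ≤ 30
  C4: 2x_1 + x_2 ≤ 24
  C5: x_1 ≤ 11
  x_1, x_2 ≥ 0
min z = -8x_1 + 5x_2

s.t.
  4x_1 + 3x_2 + s1 = 8
  x_2 + s2 = 10
  3x_1 + 2x_2 + s3 = 30
  2x_1 + x_2 + s4 = 24
  x_1 + s5 = 11
  x_1, x_2, s1, s2, s3, s4, s5 ≥ 0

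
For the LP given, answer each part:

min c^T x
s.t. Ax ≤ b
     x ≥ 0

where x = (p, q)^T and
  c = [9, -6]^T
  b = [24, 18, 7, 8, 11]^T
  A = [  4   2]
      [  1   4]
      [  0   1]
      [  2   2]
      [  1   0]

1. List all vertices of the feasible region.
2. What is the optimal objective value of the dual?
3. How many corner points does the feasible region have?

1. (0, 0), (4, 0), (0, 4)
2. -24 (by strong duality, equal to the primal optimum)
3. 3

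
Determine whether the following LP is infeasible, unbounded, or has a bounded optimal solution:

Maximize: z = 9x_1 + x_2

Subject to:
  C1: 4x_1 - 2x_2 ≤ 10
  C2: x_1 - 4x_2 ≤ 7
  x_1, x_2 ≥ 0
Feasible point: (0, 0) satisfies every constraint, so the LP is feasible.
Direction d = (0, 1): for each constraint row a, a·d ≤ 0 —
  (4)(0) + (-2)(1) = -2 ≤ 0
  (1)(0) + (-4)(1) = -4 ≤ 0
and d ≥ 0, so (0, 0) + t·d stays feasible for every t ≥ 0. Along this ray z = 9x_1 + x_2 changes by 1 per unit t, so z → +∞.

Unbounded: there is a feasible ray along which z → +∞.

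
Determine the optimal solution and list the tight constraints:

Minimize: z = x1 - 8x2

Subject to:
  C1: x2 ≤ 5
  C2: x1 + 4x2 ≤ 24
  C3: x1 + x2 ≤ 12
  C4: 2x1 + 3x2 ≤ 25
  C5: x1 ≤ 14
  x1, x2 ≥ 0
Optimal: x1 = 0, x2 = 5
Binding: C1, x1 ≥ 0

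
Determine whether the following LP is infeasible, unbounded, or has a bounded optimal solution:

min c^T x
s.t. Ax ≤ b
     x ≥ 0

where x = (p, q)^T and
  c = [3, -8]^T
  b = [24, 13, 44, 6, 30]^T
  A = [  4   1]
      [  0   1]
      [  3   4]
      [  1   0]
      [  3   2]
The point (0, 11) satisfies every constraint, so the LP is feasible; the constraints give p ≤ 6 and q ≤ 13, which with p, q ≥ 0 keep the feasible region inside a bounded box. A feasible, bounded LP attains a finite optimum at a vertex.

Evaluating z = 3p - 8q at each vertex:
  (0, 0): z = 0
  (6, 0): z = 18
  (4, 8): z = -52
  (0, 11): z = -88

The LP has an optimal solution: (0, 11) with z = -88.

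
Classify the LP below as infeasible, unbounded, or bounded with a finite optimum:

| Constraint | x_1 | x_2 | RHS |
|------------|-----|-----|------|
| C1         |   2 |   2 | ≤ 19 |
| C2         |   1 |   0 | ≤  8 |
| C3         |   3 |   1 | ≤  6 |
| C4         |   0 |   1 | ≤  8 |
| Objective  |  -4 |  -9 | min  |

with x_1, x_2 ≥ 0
The point (0, 6) satisfies every constraint, so the LP is feasible; the constraints give x_1 ≤ 8 and x_2 ≤ 8, which with x_1, x_2 ≥ 0 keep the feasible region inside a bounded box. A feasible, bounded LP attains a finite optimum at a vertex.

Evaluating z = -4x_1 - 9x_2 at each vertex:
  (0, 0): z = 0
  (2, 0): z = -8
  (0, 6): z = -54

The LP has an optimal solution: (0, 6) with z = -54.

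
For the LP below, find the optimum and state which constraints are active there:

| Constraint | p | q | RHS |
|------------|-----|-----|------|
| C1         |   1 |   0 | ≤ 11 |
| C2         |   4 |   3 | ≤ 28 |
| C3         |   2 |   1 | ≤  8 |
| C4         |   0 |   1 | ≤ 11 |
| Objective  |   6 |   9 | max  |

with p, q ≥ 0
Optimal: p = 0, q = 8
Slack at optimum:
  C1: slack = 11
  C2: slack = 4
  C3: slack = 0 (binding)
  C4: slack = 3
  p ≥ 0: p = 0 (binding)
  q ≥ 0: q = 8
Binding constraints: C3, p ≥ 0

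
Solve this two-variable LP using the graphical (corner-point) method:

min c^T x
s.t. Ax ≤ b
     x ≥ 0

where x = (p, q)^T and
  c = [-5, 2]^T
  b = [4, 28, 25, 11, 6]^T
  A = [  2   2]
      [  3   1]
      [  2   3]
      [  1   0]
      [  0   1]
p = 2, q = 0, z = -10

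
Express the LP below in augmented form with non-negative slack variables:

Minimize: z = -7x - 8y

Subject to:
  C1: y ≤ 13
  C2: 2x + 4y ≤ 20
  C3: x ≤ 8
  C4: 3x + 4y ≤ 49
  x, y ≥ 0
min z = -7x - 8y

s.t.
  y + s1 = 13
  2x + 4y + s2 = 20
  x + s3 = 8
  3x + 4y + s4 = 49
  x, y, s1, s2, s3, s4 ≥ 0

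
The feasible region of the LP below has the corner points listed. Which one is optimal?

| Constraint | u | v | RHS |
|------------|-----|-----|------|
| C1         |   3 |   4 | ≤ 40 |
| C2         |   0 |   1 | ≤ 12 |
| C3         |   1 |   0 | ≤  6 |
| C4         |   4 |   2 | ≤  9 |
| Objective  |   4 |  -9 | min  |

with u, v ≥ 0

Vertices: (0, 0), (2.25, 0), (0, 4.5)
Evaluating z = 4u - 9v at each vertex:
  (0, 0): z = 0
  (2.25, 0): z = 9
  (0, 4.5): z = -40.5

The smallest value is z = -40.5, attained at (0, 4.5).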